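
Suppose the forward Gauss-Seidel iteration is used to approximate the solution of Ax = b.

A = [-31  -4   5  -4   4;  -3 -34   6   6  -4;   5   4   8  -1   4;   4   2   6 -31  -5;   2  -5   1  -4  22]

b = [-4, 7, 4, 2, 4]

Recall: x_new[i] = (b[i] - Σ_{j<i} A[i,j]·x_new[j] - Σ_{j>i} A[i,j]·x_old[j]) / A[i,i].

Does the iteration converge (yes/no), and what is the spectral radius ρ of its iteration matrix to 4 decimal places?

yes, ρ = 0.1923

Diagonal D = diag(-31, -34, 8, -31, 22); L, U strict lower/upper.
GS T = -(D+L)⁻¹U: row 0 first, T[0,2] = -(5)/(-31) = +0.1613; later rows by forward substitution.
  T[0,:] = [+0.0000  -0.1290  +0.1613  -0.1290  +0.1290]
  T[1,:] = [+0.0000  +0.0114  +0.1622  +0.1879  -0.1290]
  T[2,:] = [+0.0000  +0.0750  -0.1819  +0.1117  -0.5161]
  T[3,:] = [+0.0000  -0.0014  -0.0039  +0.0171  -0.2529]
  T[4,:] = [+0.0000  +0.0107  +0.0298  +0.0525  -0.0636]
|roots of det(T-λI)|: 0.1923, 0.1356, 0.1356, 0.0118, 0.0000.
ρ = 0.1923; 0.1923 < 1: convergent.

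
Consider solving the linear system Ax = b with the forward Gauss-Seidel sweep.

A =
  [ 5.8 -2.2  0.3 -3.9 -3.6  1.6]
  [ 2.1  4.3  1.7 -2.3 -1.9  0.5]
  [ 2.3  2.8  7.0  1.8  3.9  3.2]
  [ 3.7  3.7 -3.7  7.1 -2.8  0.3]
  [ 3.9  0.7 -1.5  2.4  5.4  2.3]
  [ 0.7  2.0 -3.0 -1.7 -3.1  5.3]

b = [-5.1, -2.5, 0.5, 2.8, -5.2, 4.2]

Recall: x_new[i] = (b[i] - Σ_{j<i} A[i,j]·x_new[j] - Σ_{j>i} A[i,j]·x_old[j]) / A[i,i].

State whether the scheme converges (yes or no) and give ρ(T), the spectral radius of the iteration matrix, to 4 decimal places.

no, ρ = 1.1516

Split A = D + L + U, D = diag(5.8, 4.3, 7, 7.1, 5.4, 5.3).
T_GS = -(D+L)⁻¹U: row 0 first, T[0,1] = -(-2.2)/(5.8) = +0.3793; later rows by forward substitution.
  T[0,:] = [+0.0000, +0.3793, -0.0517, +0.6724, +0.6207, -0.2759]
  T[1,:] = [+0.0000, -0.1852, -0.3701, +0.2065, +0.1387, +0.0184]
  T[2,:] = [+0.0000, -0.0505, +0.1650, -0.5607, -0.8166, -0.3739]
  T[3,:] = [+0.0000, -0.1275, +0.3058, -0.7502, -0.4269, -0.1029]
  T[4,:] = [+0.0000, -0.2073, -0.0047, -0.3347, -0.5033, -0.2872]
  T[5,:] = [+0.0000, -0.1709, +0.3352, -0.9205, -1.0279, -0.3832]
|λ(T)| sorted: 1.1516, 0.3474, 0.1900, 0.1900, 0.0592, 0.0000.
ρ = 1.1516; 1.1516 > 1: divergent.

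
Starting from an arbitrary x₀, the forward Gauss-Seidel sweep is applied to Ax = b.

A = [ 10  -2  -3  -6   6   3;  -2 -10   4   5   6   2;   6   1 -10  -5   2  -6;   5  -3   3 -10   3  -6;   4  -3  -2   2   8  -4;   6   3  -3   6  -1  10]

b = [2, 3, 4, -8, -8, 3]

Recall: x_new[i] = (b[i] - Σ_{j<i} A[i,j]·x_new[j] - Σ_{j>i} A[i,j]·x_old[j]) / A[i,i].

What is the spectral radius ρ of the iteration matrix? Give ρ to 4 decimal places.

Let D = diag(10, -10, -10, -10, 8, 10); L, U the strict triangles.
Gauss-Seidel: T = -(D+L)⁻¹U, row 0 first, T[0,1] = -(-2)/(10) = +0.2000; later rows by forward substitution.
  T[0,:] = [+0.0000 +0.2000 +0.3000 +0.6000 -0.6000 -0.3000]
  T[1,:] = [+0.0000 -0.0400 +0.3400 +0.3800 +0.7200 +0.2600]
  T[2,:] = [+0.0000 +0.1160 +0.2140 -0.1020 -0.0880 -0.7540]
  T[3,:] = [+0.0000 +0.1468 +0.1122 +0.1554 -0.2424 -1.0542]
  T[4,:] = [+0.0000 -0.1227 +0.0030 -0.2218 +0.6086 +0.8226]
  T[5,:] = [+0.0000 -0.1736 -0.2848 -0.6200 +0.3239 +0.5906]
eigenvalue magnitudes: 1.5874, 0.5632, 0.4597, 0.1185, 0.0739, 0.0000.
ρ(T) = max|λ| = 1.5874; 1.5874 > 1 ⇒ diverges.

1.5874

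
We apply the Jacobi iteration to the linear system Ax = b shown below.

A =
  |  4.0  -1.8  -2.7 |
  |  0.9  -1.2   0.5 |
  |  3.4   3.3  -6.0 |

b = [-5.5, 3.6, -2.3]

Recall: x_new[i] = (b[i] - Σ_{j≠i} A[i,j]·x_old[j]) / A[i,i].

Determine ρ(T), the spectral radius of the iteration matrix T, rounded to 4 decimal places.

Split A = D + L + U, D = diag(4, -1.2, -6).
Jacobi T = -D⁻¹(L+U): T[2,1] = -(3.3)/(-6) = +0.5500; T[2,2] = 0.
  T[0,:] = [+0.0000, +0.4500, +0.6750]
  T[1,:] = [+0.7500, +0.0000, +0.4167]
  T[2,:] = [+0.5667, +0.5500, +0.0000]
|eigenvalues of T|: 1.1350, 0.5822, 0.5822.
ρ = 1.1350; 1.1350 > 1 ⇒ diverges.

1.1350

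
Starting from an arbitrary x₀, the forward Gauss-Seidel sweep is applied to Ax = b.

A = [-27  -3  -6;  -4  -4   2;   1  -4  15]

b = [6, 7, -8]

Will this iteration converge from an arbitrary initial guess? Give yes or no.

A = D + L + U where D = diag(-27, -4, 15).
Gauss-Seidel: T = -(D+L)⁻¹U, row 0 first, T[0,1] = -(-3)/(-27) = -0.1111; later rows by forward substitution.
  T[0,:] = [+0.0000, -0.1111, -0.2222]
  T[1,:] = [+0.0000, +0.1111, +0.7222]
  T[2,:] = [+0.0000, +0.0370, +0.2074]
|λ(T)| sorted: 0.3298, 0.0112, 0.0000.
ρ(T) = max|λ| = 0.3298; 0.3298 < 1: convergent.

yes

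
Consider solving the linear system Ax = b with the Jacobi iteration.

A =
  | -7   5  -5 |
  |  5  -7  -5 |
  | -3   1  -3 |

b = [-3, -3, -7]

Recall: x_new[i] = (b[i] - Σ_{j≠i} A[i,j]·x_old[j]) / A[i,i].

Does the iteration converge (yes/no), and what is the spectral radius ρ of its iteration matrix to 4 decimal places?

Diagonal D = diag(-7, -7, -3); L, U strict lower/upper.
Jacobi: T = -D⁻¹(L+U), T[2,0] = -(-3)/(-3) = -1.0000; T[2,2] = 0.
  T[0,:] = [+0.0000 +0.7143 -0.7143]
  T[1,:] = [+0.7143 +0.0000 -0.7143]
  T[2,:] = [-1.0000 +0.3333 +0.0000]
eigenvalue magnitudes: 1.1342, 0.7143, 0.4199.
spectral radius ρ = 1.1342; 1.1342 > 1: divergent.

no, ρ = 1.1342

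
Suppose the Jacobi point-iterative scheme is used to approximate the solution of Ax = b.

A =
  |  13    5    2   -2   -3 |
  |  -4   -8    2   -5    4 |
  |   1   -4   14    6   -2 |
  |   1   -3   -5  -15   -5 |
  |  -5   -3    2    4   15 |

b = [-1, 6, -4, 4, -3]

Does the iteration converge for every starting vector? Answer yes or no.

yes

Write A = D+L+U with D = diag(13, -8, 14, -15, 15).
Jacobi: T = -D⁻¹(L+U), T[2,4] = -(-2)/(14) = +0.1429; T[2,2] = 0.
  T[0,:] = [+0.0000  -0.3846  -0.1538  +0.1538  +0.2308]
  T[1,:] = [-0.5000  +0.0000  +0.2500  -0.6250  +0.5000]
  T[2,:] = [-0.0714  +0.2857  +0.0000  -0.4286  +0.1429]
  T[3,:] = [+0.0667  -0.2000  -0.3333  +0.0000  -0.3333]
  T[4,:] = [+0.3333  +0.2000  -0.1333  -0.2667  +0.0000]
eigenvalue magnitudes: 0.8653, 0.7108, 0.4393, 0.3787, 0.0939.
ρ(T) = max|λ| = 0.8653; 0.8653 < 1, so it converges for any x₀.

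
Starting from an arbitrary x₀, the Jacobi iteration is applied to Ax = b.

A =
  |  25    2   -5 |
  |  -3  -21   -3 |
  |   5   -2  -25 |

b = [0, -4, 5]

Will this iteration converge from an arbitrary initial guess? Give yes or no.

A = D + L + U where D = diag(25, -21, -25).
Jacobi: T = -D⁻¹(L+U), T[0,1] = -(2)/(25) = -0.0800; T[0,0] = 0.
  T[0,:] = [+0.0000, -0.0800, +0.2000]
  T[1,:] = [-0.1429, +0.0000, -0.1429]
  T[2,:] = [+0.2000, -0.0800, +0.0000]
eigenvalue magnitudes: 0.2813, 0.2000, 0.0813.
ρ = 0.2813; 0.2813 < 1, so it converges for any x₀.

yes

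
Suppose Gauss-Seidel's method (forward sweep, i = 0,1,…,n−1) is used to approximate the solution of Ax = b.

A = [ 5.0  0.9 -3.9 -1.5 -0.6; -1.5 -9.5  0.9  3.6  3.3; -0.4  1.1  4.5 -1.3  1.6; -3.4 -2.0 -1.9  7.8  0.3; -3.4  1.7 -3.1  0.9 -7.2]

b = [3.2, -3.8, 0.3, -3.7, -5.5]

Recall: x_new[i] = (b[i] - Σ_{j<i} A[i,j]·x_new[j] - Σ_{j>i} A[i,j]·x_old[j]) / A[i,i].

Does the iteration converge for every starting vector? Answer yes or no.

Split A = D + L + U, D = diag(5, -9.5, 4.5, 7.8, -7.2).
Gauss-Seidel: T = -(D+L)⁻¹U, row 0 first, T[0,3] = -(-1.5)/(5) = +0.3000; later rows by forward substitution.
  T[0,:] = [+0.0000, -0.1800, +0.7800, +0.3000, +0.1200]
  T[1,:] = [+0.0000, +0.0284, -0.0284, +0.3316, +0.3284]
  T[2,:] = [+0.0000, -0.0229, +0.0763, +0.2345, -0.4252]
  T[3,:] = [+0.0000, -0.0768, +0.3513, +0.2729, -0.0055]
  T[4,:] = [+0.0000, +0.0920, -0.3640, -0.1302, +0.2032]
|roots of det(T-λI)|: 0.6972, 0.2982, 0.1841, 0.0023, 0.0000.
ρ(T) = max|λ| = 0.6972; 0.6972 < 1, so it converges for any x₀.

yes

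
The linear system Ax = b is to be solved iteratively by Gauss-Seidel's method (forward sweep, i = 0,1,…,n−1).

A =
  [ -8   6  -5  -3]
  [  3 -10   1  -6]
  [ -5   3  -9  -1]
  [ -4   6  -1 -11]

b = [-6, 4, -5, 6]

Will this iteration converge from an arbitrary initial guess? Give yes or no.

A = D + L + U where D = diag(-8, -10, -9, -11).
Gauss-Seidel: T = -(D+L)⁻¹U, row 0 first, T[0,1] = -(6)/(-8) = +0.7500; later rows by forward substitution.
  T[0,:] = [+0.0000  +0.7500  -0.6250  -0.3750]
  T[1,:] = [+0.0000  +0.2250  -0.0875  -0.7125]
  T[2,:] = [+0.0000  -0.3417  +0.3181  -0.1403]
  T[3,:] = [+0.0000  -0.1189  +0.1506  -0.2395]
|λ(T)| sorted: 0.5764, 0.2520, 0.0209, 0.0000.
ρ(T) = max|λ| = 0.5764; 0.5764 < 1: convergent.

yes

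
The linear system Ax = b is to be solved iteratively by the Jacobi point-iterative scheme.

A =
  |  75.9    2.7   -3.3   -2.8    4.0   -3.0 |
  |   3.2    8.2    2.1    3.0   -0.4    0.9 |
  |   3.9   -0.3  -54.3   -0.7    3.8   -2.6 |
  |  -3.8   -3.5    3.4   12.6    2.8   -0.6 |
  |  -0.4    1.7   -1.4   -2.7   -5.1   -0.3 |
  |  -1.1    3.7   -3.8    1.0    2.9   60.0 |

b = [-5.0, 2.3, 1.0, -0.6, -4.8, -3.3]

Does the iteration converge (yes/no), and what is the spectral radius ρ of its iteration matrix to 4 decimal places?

A = D + L + U where D = diag(75.9, 8.2, -54.3, 12.6, -5.1, 60).
Jacobi T = -D⁻¹(L+U): T[5,3] = -(1)/(60) = -0.0167; T[5,5] = 0.
  T[0,:] = [+0.0000  -0.0356  +0.0435  +0.0369  -0.0527  +0.0395]
  T[1,:] = [-0.3902  +0.0000  -0.2561  -0.3659  +0.0488  -0.1098]
  T[2,:] = [+0.0718  -0.0055  +0.0000  -0.0129  +0.0700  -0.0479]
  T[3,:] = [+0.3016  +0.2778  -0.2698  +0.0000  -0.2222  +0.0476]
  T[4,:] = [-0.0784  +0.3333  -0.2745  -0.5294  +0.0000  -0.0588]
  T[5,:] = [+0.0183  -0.0617  +0.0633  -0.0167  -0.0483  +0.0000]
|roots of det(T-λI)|: 0.4088, 0.3222, 0.3222, 0.0783, 0.0768, 0.0351.
spectral radius ρ = 0.4088; 0.4088 < 1: convergent.

yes, ρ = 0.4088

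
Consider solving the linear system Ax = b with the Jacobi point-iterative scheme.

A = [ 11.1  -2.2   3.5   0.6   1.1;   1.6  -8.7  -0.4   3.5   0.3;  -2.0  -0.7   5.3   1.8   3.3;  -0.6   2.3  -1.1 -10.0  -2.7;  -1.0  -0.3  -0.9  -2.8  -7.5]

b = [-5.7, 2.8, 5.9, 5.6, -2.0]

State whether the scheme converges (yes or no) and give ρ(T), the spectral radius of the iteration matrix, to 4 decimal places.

Split A = D + L + U, D = diag(11.1, -8.7, 5.3, -10, -7.5).
T_J = -D⁻¹(L+U): T[4,3] = -(-2.8)/(-7.5) = -0.3733; T[4,4] = 0.
  T[0,:] = [+0.0000  +0.1982  -0.3153  -0.0541  -0.0991]
  T[1,:] = [+0.1839  +0.0000  -0.0460  +0.4023  +0.0345]
  T[2,:] = [+0.3774  +0.1321  +0.0000  -0.3396  -0.6226]
  T[3,:] = [-0.0600  +0.2300  -0.1100  +0.0000  -0.2700]
  T[4,:] = [-0.1333  -0.0400  -0.1200  -0.3733  +0.0000]
|eigenvalues of T|: 0.6365, 0.3902, 0.3170, 0.3170, 0.0731.
ρ(T) = max|λ| = 0.6365; 0.6365 < 1 ⇒ converges.

yes, ρ = 0.6365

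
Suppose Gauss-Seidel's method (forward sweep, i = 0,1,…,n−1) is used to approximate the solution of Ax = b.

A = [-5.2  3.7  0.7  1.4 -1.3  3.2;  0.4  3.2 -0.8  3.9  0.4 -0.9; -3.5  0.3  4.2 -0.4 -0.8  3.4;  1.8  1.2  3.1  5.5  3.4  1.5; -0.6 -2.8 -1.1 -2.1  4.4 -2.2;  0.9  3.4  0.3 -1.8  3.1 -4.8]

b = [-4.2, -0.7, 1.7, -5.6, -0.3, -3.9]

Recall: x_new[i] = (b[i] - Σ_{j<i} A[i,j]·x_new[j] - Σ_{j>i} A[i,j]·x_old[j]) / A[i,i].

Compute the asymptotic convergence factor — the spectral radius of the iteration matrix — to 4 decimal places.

Diagonal D = diag(-5.2, 3.2, 4.2, 5.5, 4.4, -4.8); L, U strict lower/upper.
T_GS = -(D+L)⁻¹U: row 0 first, T[0,2] = -(0.7)/(-5.2) = +0.1346; later rows by forward substitution.
  T[0,:] = [+0.0000 +0.7115 +0.1346 +0.2692 -0.2500 +0.6154]
  T[1,:] = [+0.0000 -0.0889 +0.2332 -1.2524 -0.0937 +0.2043]
  T[2,:] = [+0.0000 +0.5993 +0.0955 +0.4091 -0.0112 -0.3113]
  T[3,:] = [+0.0000 -0.5512 -0.1488 -0.0454 -0.5096 -0.3432]
  T[4,:] = [+0.0000 -0.0728 +0.1196 -0.6797 -0.3398 +0.4723]
  T[5,:] = [+0.0000 +0.2675 +0.3294 -1.2330 -0.1423 +0.6744]
eigenvalue magnitudes: 1.4288, 1.1777, 0.1383, 0.0650, 0.0650, 0.0000.
ρ(T) = max|λ| = 1.4288; 1.4288 > 1, so it fails to converge.

1.4288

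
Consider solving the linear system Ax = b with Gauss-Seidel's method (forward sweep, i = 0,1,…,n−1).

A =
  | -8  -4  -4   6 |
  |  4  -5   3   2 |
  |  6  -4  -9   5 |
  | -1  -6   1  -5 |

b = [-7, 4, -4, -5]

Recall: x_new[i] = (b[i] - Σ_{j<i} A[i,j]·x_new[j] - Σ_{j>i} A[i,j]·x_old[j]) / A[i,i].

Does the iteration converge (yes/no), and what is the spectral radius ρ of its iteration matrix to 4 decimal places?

Diagonal D = diag(-8, -5, -9, -5); L, U strict lower/upper.
T_GS = -(D+L)⁻¹U: row 0 first, T[0,3] = -(6)/(-8) = +0.7500; later rows by forward substitution.
  T[0,:] = [+0.0000  -0.5000  -0.5000  +0.7500]
  T[1,:] = [+0.0000  -0.4000  +0.2000  +1.0000]
  T[2,:] = [+0.0000  -0.1556  -0.4222  +0.6111]
  T[3,:] = [+0.0000  +0.5489  -0.2244  -1.2278]
|eigenvalues of T|: 1.5053, 0.5827, 0.0380, 0.0000.
ρ = 1.5053; 1.5053 > 1 ⇒ diverges.

no, ρ = 1.5053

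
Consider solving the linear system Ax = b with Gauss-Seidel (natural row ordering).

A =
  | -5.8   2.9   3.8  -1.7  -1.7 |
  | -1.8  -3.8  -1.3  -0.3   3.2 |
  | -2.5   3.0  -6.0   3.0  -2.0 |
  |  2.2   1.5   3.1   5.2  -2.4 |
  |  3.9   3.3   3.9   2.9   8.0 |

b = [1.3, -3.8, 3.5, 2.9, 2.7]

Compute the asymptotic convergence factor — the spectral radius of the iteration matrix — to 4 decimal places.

Write A = D+L+U with D = diag(-5.8, -3.8, -6, 5.2, 8).
GS T = -(D+L)⁻¹U: row 0 first, T[0,1] = -(2.9)/(-5.8) = +0.5000; later rows by forward substitution.
  T[0,:] = [+0.0000  +0.5000  +0.6552  -0.2931  -0.2931]
  T[1,:] = [+0.0000  -0.2368  -0.6525  +0.0599  +0.9809]
  T[2,:] = [+0.0000  -0.3268  -0.5992  +0.6521  +0.2793]
  T[3,:] = [+0.0000  +0.0516  +0.2682  -0.2820  +0.1361]
  T[4,:] = [+0.0000  -0.0055  +0.1446  -0.0975  -0.4472]
|eigenvalues of T|: 1.1819, 0.3166, 0.3166, 0.1624, 0.0000.
ρ(T) = max|λ| = 1.1819; 1.1819 > 1: divergent.

1.1819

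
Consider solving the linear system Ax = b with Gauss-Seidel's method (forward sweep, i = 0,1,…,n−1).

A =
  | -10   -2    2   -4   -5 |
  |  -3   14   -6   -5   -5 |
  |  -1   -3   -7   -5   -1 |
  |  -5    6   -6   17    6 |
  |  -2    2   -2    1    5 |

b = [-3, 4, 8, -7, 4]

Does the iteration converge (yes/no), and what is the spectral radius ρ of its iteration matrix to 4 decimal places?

no, ρ = 1.1206

Let D = diag(-10, 14, -7, 17, 5); L, U the strict triangles.
GS T = -(D+L)⁻¹U: row 0 first, T[0,2] = -(2)/(-10) = +0.2000; later rows by forward substitution.
  T[0,:] = [+0.0000 -0.2000 +0.2000 -0.4000 -0.5000]
  T[1,:] = [+0.0000 -0.0429 +0.4714 +0.2714 +0.2500]
  T[2,:] = [+0.0000 +0.0469 -0.2306 -0.7735 -0.1786]
  T[3,:] = [+0.0000 -0.0271 -0.1890 -0.4864 -0.6513]
  T[4,:] = [+0.0000 -0.0387 -0.1630 -0.4807 -0.2412]
eigenvalue magnitudes: 1.1206, 0.2111, 0.1912, 0.1912, 0.0000.
spectral radius ρ = 1.1206; 1.1206 > 1 ⇒ diverges.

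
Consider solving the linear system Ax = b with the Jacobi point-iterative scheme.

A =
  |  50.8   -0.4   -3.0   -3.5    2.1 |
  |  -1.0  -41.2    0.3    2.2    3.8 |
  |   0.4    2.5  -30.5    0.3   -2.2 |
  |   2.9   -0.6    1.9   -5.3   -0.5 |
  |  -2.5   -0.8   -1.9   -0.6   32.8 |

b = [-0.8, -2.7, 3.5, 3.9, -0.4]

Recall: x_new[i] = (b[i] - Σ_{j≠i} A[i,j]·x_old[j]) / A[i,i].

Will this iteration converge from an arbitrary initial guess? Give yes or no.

Let D = diag(50.8, -41.2, -30.5, -5.3, 32.8); L, U the strict triangles.
Jacobi T = -D⁻¹(L+U): T[2,0] = -(0.4)/(-30.5) = +0.0131; T[2,2] = 0.
  T[0,:] = [+0.0000  +0.0079  +0.0591  +0.0689  -0.0413]
  T[1,:] = [-0.0243  +0.0000  +0.0073  +0.0534  +0.0922]
  T[2,:] = [+0.0131  +0.0820  +0.0000  +0.0098  -0.0721]
  T[3,:] = [+0.5472  -0.1132  +0.3585  +0.0000  -0.0943]
  T[4,:] = [+0.0762  +0.0244  +0.0579  +0.0183  +0.0000]
|eigenvalues of T|: 0.1706, 0.1218, 0.0939, 0.0741, 0.0290.
ρ = 0.1706; 0.1706 < 1: convergent.

yes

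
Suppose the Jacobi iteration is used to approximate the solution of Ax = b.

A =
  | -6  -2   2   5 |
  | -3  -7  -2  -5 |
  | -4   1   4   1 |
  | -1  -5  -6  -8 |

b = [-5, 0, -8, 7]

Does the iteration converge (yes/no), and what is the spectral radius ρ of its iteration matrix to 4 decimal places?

no, ρ = 1.1241

Split A = D + L + U, D = diag(-6, -7, 4, -8).
Jacobi T = -D⁻¹(L+U): T[3,1] = -(-5)/(-8) = -0.6250; T[3,3] = 0.
  T[0,:] = [+0.0000, -0.3333, +0.3333, +0.8333]
  T[1,:] = [-0.4286, +0.0000, -0.2857, -0.7143]
  T[2,:] = [+1.0000, -0.2500, +0.0000, -0.2500]
  T[3,:] = [-0.1250, -0.6250, -0.7500, +0.0000]
moduli |λ_i(T)| = 1.1241, 0.8489, 0.8489, 0.3601.
spectral radius ρ = 1.1241; 1.1241 > 1, so it fails to converge.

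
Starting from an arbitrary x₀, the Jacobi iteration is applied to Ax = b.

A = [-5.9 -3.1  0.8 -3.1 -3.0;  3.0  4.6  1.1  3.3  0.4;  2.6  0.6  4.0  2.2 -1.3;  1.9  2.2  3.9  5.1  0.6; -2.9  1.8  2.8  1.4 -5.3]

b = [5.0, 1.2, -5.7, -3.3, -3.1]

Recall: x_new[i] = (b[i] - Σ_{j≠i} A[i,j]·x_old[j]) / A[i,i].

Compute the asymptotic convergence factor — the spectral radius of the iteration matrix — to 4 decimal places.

A = D + L + U where D = diag(-5.9, 4.6, 4, 5.1, -5.3).
Jacobi: T = -D⁻¹(L+U), T[1,3] = -(3.3)/(4.6) = -0.7174; T[1,1] = 0.
  T[0,:] = [+0.0000, -0.5254, +0.1356, -0.5254, -0.5085]
  T[1,:] = [-0.6522, +0.0000, -0.2391, -0.7174, -0.0870]
  T[2,:] = [-0.6500, -0.1500, +0.0000, -0.5500, +0.3250]
  T[3,:] = [-0.3725, -0.4314, -0.7647, +0.0000, -0.1176]
  T[4,:] = [-0.5472, +0.3396, +0.5283, +0.2642, +0.0000]
|λ(T)| sorted: 1.2346, 0.7376, 0.7376, 0.6866, 0.4819.
ρ = 1.2346; 1.2346 > 1 ⇒ diverges.

1.2346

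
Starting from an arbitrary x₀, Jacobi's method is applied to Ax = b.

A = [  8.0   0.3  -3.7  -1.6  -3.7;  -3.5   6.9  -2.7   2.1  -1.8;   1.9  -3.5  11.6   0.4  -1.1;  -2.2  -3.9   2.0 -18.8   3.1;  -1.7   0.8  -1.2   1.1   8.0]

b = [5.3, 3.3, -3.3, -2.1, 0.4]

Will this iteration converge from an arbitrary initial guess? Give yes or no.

yes

Diagonal D = diag(8, 6.9, 11.6, -18.8, 8); L, U strict lower/upper.
Jacobi T = -D⁻¹(L+U): T[2,1] = -(-3.5)/(11.6) = +0.3017; T[2,2] = 0.
  T[0,:] = [+0.0000 -0.0375 +0.4625 +0.2000 +0.4625]
  T[1,:] = [+0.5072 +0.0000 +0.3913 -0.3043 +0.2609]
  T[2,:] = [-0.1638 +0.3017 +0.0000 -0.0345 +0.0948]
  T[3,:] = [-0.1170 -0.2074 +0.1064 +0.0000 +0.1649]
  T[4,:] = [+0.2125 -0.1000 +0.1500 -0.1375 +0.0000]
moduli |λ_i(T)| = 0.5393, 0.3319, 0.2972, 0.2972, 0.1162.
spectral radius ρ = 0.5393; 0.5393 < 1 ⇒ converges.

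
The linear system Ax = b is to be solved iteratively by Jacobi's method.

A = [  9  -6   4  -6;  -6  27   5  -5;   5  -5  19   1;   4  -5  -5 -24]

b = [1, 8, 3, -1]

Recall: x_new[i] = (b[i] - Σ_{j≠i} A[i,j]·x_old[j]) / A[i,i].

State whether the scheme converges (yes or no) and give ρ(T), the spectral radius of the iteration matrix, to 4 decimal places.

yes, ρ = 0.5762

A = D + L + U where D = diag(9, 27, 19, -24).
Jacobi T = -D⁻¹(L+U): T[1,3] = -(-5)/(27) = +0.1852; T[1,1] = 0.
  T[0,:] = [+0.0000, +0.6667, -0.4444, +0.6667]
  T[1,:] = [+0.2222, +0.0000, -0.1852, +0.1852]
  T[2,:] = [-0.2632, +0.2632, +0.0000, -0.0526]
  T[3,:] = [+0.1667, -0.2083, -0.2083, +0.0000]
|eigenvalues of T|: 0.5762, 0.4845, 0.1658, 0.0741.
ρ(T) = max|λ| = 0.5762; 0.5762 < 1, so it converges for any x₀.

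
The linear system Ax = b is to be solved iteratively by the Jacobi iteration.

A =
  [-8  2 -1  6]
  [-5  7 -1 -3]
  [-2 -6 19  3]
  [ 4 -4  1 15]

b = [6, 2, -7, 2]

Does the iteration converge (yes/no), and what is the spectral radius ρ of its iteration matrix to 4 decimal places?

Let D = diag(-8, 7, 19, 15); L, U the strict triangles.
Jacobi T = -D⁻¹(L+U): T[2,0] = -(-2)/(19) = +0.1053; T[2,2] = 0.
  T[0,:] = [+0.0000, +0.2500, -0.1250, +0.7500]
  T[1,:] = [+0.7143, +0.0000, +0.1429, +0.4286]
  T[2,:] = [+0.1053, +0.3158, +0.0000, -0.1579]
  T[3,:] = [-0.2667, +0.2667, -0.0667, +0.0000]
|λ(T)| sorted: 0.5365, 0.2900, 0.2900, 0.2082.
ρ = 0.5365; 0.5365 < 1: convergent.

yes, ρ = 0.5365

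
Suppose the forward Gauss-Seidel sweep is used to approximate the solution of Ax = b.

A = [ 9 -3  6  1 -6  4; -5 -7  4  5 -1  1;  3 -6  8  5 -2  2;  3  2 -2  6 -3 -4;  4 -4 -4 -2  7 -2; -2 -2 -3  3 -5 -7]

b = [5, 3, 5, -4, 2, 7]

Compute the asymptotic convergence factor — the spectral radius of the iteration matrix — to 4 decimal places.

Let D = diag(9, -7, 8, 6, 7, -7); L, U the strict triangles.
GS T = -(D+L)⁻¹U: row 0 first, T[0,4] = -(-6)/(9) = +0.6667; later rows by forward substitution.
  T[0,:] = [+0.0000  +0.3333  -0.6667  -0.1111  +0.6667  -0.4444]
  T[1,:] = [+0.0000  -0.2381  +1.0476  +0.7937  -0.6190  +0.4603]
  T[2,:] = [+0.0000  -0.3036  +1.0357  +0.0119  -0.4643  +0.2619]
  T[3,:] = [+0.0000  -0.1885  +0.3294  -0.2050  +0.2183  +0.8228]
  T[4,:] = [+0.0000  -0.5539  +1.6655  +0.4652  -0.9376  +1.1875]
  T[5,:] = [+0.0000  +0.4177  -1.6012  -0.6203  +0.9487  -0.6124]
|roots of det(T-λI)|: 1.2462, 0.6363, 0.4703, 0.4703, 0.0277, 0.0000.
spectral radius ρ = 1.2462; 1.2462 > 1 ⇒ diverges.

1.2462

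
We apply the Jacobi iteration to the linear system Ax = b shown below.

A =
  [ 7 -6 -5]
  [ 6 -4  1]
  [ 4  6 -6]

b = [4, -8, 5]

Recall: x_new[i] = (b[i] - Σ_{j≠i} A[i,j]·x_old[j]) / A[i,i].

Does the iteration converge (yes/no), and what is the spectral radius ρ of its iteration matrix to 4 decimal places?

Write A = D+L+U with D = diag(7, -4, -6).
T_J = -D⁻¹(L+U): T[1,2] = -(1)/(-4) = +0.2500; T[1,1] = 0.
  T[0,:] = [+0.0000, +0.8571, +0.7143]
  T[1,:] = [+1.5000, +0.0000, +0.2500]
  T[2,:] = [+0.6667, +1.0000, +0.0000]
|eigenvalues of T|: 1.6568, 0.8561, 0.8561.
ρ = 1.6568; 1.6568 > 1, so it fails to converge.

no, ρ = 1.6568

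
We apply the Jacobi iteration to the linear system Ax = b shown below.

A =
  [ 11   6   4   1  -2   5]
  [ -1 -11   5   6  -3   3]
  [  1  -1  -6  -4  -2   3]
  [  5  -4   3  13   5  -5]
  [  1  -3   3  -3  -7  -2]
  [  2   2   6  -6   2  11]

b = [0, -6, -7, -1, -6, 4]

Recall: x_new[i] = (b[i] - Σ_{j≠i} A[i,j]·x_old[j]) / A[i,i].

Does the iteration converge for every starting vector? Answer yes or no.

Split A = D + L + U, D = diag(11, -11, -6, 13, -7, 11).
T_J = -D⁻¹(L+U): T[0,2] = -(4)/(11) = -0.3636; T[0,0] = 0.
  T[0,:] = [+0.0000, -0.5455, -0.3636, -0.0909, +0.1818, -0.4545]
  T[1,:] = [-0.0909, +0.0000, +0.4545, +0.5455, -0.2727, +0.2727]
  T[2,:] = [+0.1667, -0.1667, +0.0000, -0.6667, -0.3333, +0.5000]
  T[3,:] = [-0.3846, +0.3077, -0.2308, +0.0000, -0.3846, +0.3846]
  T[4,:] = [+0.1429, -0.4286, +0.4286, -0.4286, +0.0000, -0.2857]
  T[5,:] = [-0.1818, -0.1818, -0.5455, +0.5455, -0.1818, +0.0000]
moduli |λ_i(T)| = 1.2177, 0.7317, 0.7317, 0.5927, 0.5927, 0.0678.
ρ = 1.2177; 1.2177 > 1: divergent.

no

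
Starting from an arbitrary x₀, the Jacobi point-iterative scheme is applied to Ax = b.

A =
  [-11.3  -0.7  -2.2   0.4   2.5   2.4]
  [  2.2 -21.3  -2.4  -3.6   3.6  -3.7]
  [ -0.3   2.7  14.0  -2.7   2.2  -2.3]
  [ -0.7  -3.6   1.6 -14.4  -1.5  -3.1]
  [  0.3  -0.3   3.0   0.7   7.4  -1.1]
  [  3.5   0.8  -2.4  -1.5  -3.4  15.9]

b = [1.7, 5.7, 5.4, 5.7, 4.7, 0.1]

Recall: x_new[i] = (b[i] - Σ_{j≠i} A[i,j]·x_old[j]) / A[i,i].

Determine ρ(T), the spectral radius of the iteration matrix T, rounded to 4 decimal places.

0.5141

Diagonal D = diag(-11.3, -21.3, 14, -14.4, 7.4, 15.9); L, U strict lower/upper.
T_J = -D⁻¹(L+U): T[3,0] = -(-0.7)/(-14.4) = -0.0486; T[3,3] = 0.
  T[0,:] = [+0.0000, -0.0619, -0.1947, +0.0354, +0.2212, +0.2124]
  T[1,:] = [+0.1033, +0.0000, -0.1127, -0.1690, +0.1690, -0.1737]
  T[2,:] = [+0.0214, -0.1929, +0.0000, +0.1929, -0.1571, +0.1643]
  T[3,:] = [-0.0486, -0.2500, +0.1111, +0.0000, -0.1042, -0.2153]
  T[4,:] = [-0.0405, +0.0405, -0.4054, -0.0946, +0.0000, +0.1486]
  T[5,:] = [-0.2201, -0.0503, +0.1509, +0.0943, +0.2138, +0.0000]
eigenvalue magnitudes: 0.5141, 0.3546, 0.2692, 0.2692, 0.1803, 0.0519.
spectral radius ρ = 0.5141; 0.5141 < 1: convergent.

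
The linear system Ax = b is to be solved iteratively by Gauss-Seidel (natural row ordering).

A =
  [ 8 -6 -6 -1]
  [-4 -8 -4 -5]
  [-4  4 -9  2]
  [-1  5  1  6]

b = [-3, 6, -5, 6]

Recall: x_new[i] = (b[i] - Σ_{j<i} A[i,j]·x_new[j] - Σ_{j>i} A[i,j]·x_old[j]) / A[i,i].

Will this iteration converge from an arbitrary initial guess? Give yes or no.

yes

Split A = D + L + U, D = diag(8, -8, -9, 6).
GS T = -(D+L)⁻¹U: row 0 first, T[0,3] = -(-1)/(8) = +0.1250; later rows by forward substitution.
  T[0,:] = [+0.0000, +0.7500, +0.7500, +0.1250]
  T[1,:] = [+0.0000, -0.3750, -0.8750, -0.6875]
  T[2,:] = [+0.0000, -0.5000, -0.7222, -0.1389]
  T[3,:] = [+0.0000, +0.5208, +0.9745, +0.6169]
moduli |λ_i(T)| = 0.8908, 0.3682, 0.0423, 0.0000.
spectral radius ρ = 0.8908; 0.8908 < 1: convergent.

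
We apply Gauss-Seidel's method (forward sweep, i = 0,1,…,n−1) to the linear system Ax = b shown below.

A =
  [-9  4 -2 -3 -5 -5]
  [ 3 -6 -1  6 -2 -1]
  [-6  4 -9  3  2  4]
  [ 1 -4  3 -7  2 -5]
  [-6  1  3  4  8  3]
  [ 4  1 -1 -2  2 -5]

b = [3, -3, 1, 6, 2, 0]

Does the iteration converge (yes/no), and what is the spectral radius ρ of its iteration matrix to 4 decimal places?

Let D = diag(-9, -6, -9, -7, 8, -5); L, U the strict triangles.
Gauss-Seidel: T = -(D+L)⁻¹U, row 0 first, T[0,5] = -(-5)/(-9) = -0.5556; later rows by forward substitution.
  T[0,:] = [+0.0000, +0.4444, -0.2222, -0.3333, -0.5556, -0.5556]
  T[1,:] = [+0.0000, +0.2222, -0.2778, +0.8333, -0.6111, -0.4444]
  T[2,:] = [+0.0000, -0.1975, +0.0247, +0.9259, +0.3210, +0.6173]
  T[3,:] = [+0.0000, -0.1481, +0.1376, -0.1270, +0.6931, -0.2751]
  T[4,:] = [+0.0000, +0.4537, -0.2100, -0.6379, -0.8072, -0.8300]
  T[5,:] = [+0.0000, +0.6802, -0.3773, -0.4896, -1.2310, -0.8787]
moduli |λ_i(T)| = 1.2213, 0.4099, 0.4099, 0.3449, 0.0299, 0.0000.
ρ = 1.2213; 1.2213 > 1, so it fails to converge.

no, ρ = 1.2213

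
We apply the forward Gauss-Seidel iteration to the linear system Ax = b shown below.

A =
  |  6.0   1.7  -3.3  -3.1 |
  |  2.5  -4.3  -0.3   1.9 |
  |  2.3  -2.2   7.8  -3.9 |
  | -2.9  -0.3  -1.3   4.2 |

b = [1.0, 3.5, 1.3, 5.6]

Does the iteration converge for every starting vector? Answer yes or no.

Diagonal D = diag(6, -4.3, 7.8, 4.2); L, U strict lower/upper.
Gauss-Seidel: T = -(D+L)⁻¹U, row 0 first, T[0,2] = -(-3.3)/(6) = +0.5500; later rows by forward substitution.
  T[0,:] = [+0.0000 -0.2833 +0.5500 +0.5167]
  T[1,:] = [+0.0000 -0.1647 +0.2500 +0.7422]
  T[2,:] = [+0.0000 +0.0371 -0.0917 +0.5570]
  T[3,:] = [+0.0000 -0.1959 +0.3692 +0.5822]
|eigenvalues of T|: 0.6535, 0.2919, 0.0358, 0.0000.
ρ = 0.6535; 0.6535 < 1 ⇒ converges.

yes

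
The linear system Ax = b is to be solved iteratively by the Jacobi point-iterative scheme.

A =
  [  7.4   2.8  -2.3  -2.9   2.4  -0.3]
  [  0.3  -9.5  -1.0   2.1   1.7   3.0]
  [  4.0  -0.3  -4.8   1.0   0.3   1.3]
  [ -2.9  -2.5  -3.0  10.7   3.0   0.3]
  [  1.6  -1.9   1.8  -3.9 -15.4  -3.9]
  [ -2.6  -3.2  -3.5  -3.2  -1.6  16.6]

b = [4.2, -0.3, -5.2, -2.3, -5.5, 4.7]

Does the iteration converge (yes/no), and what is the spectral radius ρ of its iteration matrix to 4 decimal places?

yes, ρ = 0.8326

Split A = D + L + U, D = diag(7.4, -9.5, -4.8, 10.7, -15.4, 16.6).
Jacobi T = -D⁻¹(L+U): T[1,5] = -(3)/(-9.5) = +0.3158; T[1,1] = 0.
  T[0,:] = [+0.0000  -0.3784  +0.3108  +0.3919  -0.3243  +0.0405]
  T[1,:] = [+0.0316  +0.0000  -0.1053  +0.2211  +0.1789  +0.3158]
  T[2,:] = [+0.8333  -0.0625  +0.0000  +0.2083  +0.0625  +0.2708]
  T[3,:] = [+0.2710  +0.2336  +0.2804  +0.0000  -0.2804  -0.0280]
  T[4,:] = [+0.1039  -0.1234  +0.1169  -0.2532  +0.0000  -0.2532]
  T[5,:] = [+0.1566  +0.1928  +0.2108  +0.1928  +0.0964  +0.0000]
eigenvalue magnitudes: 0.8326, 0.5763, 0.5763, 0.3102, 0.3102, 0.1258.
ρ(T) = max|λ| = 0.8326; 0.8326 < 1: convergent.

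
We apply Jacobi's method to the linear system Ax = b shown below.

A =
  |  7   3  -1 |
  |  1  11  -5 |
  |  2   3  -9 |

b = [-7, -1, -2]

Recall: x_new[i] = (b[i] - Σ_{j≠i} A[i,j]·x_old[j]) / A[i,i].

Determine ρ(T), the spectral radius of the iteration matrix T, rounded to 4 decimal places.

0.5550

Diagonal D = diag(7, 11, -9); L, U strict lower/upper.
Jacobi T = -D⁻¹(L+U): T[2,1] = -(3)/(-9) = +0.3333; T[2,2] = 0.
  T[0,:] = [+0.0000, -0.4286, +0.1429]
  T[1,:] = [-0.0909, +0.0000, +0.4545]
  T[2,:] = [+0.2222, +0.3333, +0.0000]
eigenvalue magnitudes: 0.5550, 0.2929, 0.2929.
ρ(T) = max|λ| = 0.5550; 0.5550 < 1 ⇒ converges.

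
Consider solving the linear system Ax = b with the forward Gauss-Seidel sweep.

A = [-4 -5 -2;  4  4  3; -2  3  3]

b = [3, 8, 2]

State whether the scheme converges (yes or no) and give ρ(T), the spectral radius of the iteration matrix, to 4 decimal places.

A = D + L + U where D = diag(-4, 4, 3).
T_GS = -(D+L)⁻¹U: row 0 first, T[0,1] = -(-5)/(-4) = -1.2500; later rows by forward substitution.
  T[0,:] = [+0.0000, -1.2500, -0.5000]
  T[1,:] = [+0.0000, +1.2500, -0.2500]
  T[2,:] = [+0.0000, -2.0833, -0.0833]
|eigenvalues of T|: 1.5658, 0.3992, 0.0000.
spectral radius ρ = 1.5658; 1.5658 > 1: divergent.

no, ρ = 1.5658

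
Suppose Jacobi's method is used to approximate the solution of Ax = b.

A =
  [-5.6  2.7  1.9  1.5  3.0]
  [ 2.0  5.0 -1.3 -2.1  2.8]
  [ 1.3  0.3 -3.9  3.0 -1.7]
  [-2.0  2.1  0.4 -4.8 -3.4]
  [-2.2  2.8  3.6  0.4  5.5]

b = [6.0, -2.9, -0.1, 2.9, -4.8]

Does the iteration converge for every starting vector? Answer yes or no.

Let D = diag(-5.6, 5, -3.9, -4.8, 5.5); L, U the strict triangles.
T_J = -D⁻¹(L+U): T[4,0] = -(-2.2)/(5.5) = +0.4000; T[4,4] = 0.
  T[0,:] = [+0.0000  +0.4821  +0.3393  +0.2679  +0.5357]
  T[1,:] = [-0.4000  +0.0000  +0.2600  +0.4200  -0.5600]
  T[2,:] = [+0.3333  +0.0769  +0.0000  +0.7692  -0.4359]
  T[3,:] = [-0.4167  +0.4375  +0.0833  +0.0000  -0.7083]
  T[4,:] = [+0.4000  -0.5091  -0.6545  -0.0727  +0.0000]
eigenvalue magnitudes: 1.1287, 0.6585, 0.6585, 0.4076, 0.4076.
ρ = 1.1287; 1.1287 > 1: divergent.

no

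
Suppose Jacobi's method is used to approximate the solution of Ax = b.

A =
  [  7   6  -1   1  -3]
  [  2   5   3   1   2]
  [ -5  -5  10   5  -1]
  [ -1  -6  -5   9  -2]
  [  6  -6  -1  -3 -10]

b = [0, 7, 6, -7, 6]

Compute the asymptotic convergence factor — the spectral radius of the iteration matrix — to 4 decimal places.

1.1285

Diagonal D = diag(7, 5, 10, 9, -10); L, U strict lower/upper.
Jacobi: T = -D⁻¹(L+U), T[0,3] = -(1)/(7) = -0.1429; T[0,0] = 0.
  T[0,:] = [+0.0000  -0.8571  +0.1429  -0.1429  +0.4286]
  T[1,:] = [-0.4000  +0.0000  -0.6000  -0.2000  -0.4000]
  T[2,:] = [+0.5000  +0.5000  +0.0000  -0.5000  +0.1000]
  T[3,:] = [+0.1111  +0.6667  +0.5556  +0.0000  +0.2222]
  T[4,:] = [+0.6000  -0.6000  -0.1000  -0.3000  +0.0000]
|roots of det(T-λI)|: 1.1285, 0.8897, 0.8897, 0.4934, 0.1173.
ρ = 1.1285; 1.1285 > 1: divergent.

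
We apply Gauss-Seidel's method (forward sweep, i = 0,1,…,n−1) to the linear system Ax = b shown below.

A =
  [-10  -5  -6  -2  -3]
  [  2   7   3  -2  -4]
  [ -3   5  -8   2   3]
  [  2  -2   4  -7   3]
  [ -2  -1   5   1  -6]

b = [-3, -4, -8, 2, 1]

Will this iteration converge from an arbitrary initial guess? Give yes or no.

Diagonal D = diag(-10, 7, -8, -7, -6); L, U strict lower/upper.
Gauss-Seidel: T = -(D+L)⁻¹U, row 0 first, T[0,4] = -(-3)/(-10) = -0.3000; later rows by forward substitution.
  T[0,:] = [+0.0000, -0.5000, -0.6000, -0.2000, -0.3000]
  T[1,:] = [+0.0000, +0.1429, -0.2571, +0.3429, +0.6571]
  T[2,:] = [+0.0000, +0.2768, +0.0643, +0.5393, +0.8982]
  T[3,:] = [+0.0000, -0.0255, -0.0612, +0.1531, +0.6684]
  T[4,:] = [+0.0000, +0.3693, +0.2862, +0.4844, +0.8504]
|roots of det(T-λI)|: 1.4848, 0.2637, 0.2637, 0.0741, 0.0000.
ρ = 1.4848; 1.4848 > 1, so it fails to converge.

no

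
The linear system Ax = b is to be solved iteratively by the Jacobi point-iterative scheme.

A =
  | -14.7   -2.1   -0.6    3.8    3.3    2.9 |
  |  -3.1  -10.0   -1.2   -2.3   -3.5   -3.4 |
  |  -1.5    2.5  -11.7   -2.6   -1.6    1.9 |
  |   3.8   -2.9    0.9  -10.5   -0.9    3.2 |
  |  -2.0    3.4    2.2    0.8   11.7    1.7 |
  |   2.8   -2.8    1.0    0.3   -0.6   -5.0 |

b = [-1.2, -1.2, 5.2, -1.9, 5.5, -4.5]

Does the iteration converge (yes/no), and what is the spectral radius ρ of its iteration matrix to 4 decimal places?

A = D + L + U where D = diag(-14.7, -10, -11.7, -10.5, 11.7, -5).
Jacobi T = -D⁻¹(L+U): T[2,0] = -(-1.5)/(-11.7) = -0.1282; T[2,2] = 0.
  T[0,:] = [+0.0000  -0.1429  -0.0408  +0.2585  +0.2245  +0.1973]
  T[1,:] = [-0.3100  +0.0000  -0.1200  -0.2300  -0.3500  -0.3400]
  T[2,:] = [-0.1282  +0.2137  +0.0000  -0.2222  -0.1368  +0.1624]
  T[3,:] = [+0.3619  -0.2762  +0.0857  +0.0000  -0.0857  +0.3048]
  T[4,:] = [+0.1709  -0.2906  -0.1880  -0.0684  +0.0000  -0.1453]
  T[5,:] = [+0.5600  -0.5600  +0.2000  +0.0600  -0.1200  +0.0000]
eigenvalue magnitudes: 0.8760, 0.6566, 0.3180, 0.2466, 0.2043, 0.0561.
spectral radius ρ = 0.8760; 0.8760 < 1, so it converges for any x₀.

yes, ρ = 0.8760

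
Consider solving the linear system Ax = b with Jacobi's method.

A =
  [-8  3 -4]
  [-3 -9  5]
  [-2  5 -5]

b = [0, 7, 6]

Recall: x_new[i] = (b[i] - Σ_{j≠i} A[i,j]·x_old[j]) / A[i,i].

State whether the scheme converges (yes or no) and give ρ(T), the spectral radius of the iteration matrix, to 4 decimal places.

Split A = D + L + U, D = diag(-8, -9, -5).
Jacobi: T = -D⁻¹(L+U), T[1,0] = -(-3)/(-9) = -0.3333; T[1,1] = 0.
  T[0,:] = [+0.0000 +0.3750 -0.5000]
  T[1,:] = [-0.3333 +0.0000 +0.5556]
  T[2,:] = [-0.4000 +1.0000 +0.0000]
|roots of det(T-λI)|: 0.8534, 0.7172, 0.1362.
spectral radius ρ = 0.8534; 0.8534 < 1 ⇒ converges.

yes, ρ = 0.8534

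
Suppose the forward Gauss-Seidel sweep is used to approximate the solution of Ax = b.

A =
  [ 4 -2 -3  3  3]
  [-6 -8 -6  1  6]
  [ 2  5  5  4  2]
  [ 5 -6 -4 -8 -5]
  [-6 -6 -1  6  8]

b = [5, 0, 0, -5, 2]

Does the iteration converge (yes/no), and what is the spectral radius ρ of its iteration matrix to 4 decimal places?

no, ρ = 1.5952

A = D + L + U where D = diag(4, -8, 5, -8, 8).
Gauss-Seidel: T = -(D+L)⁻¹U, row 0 first, T[0,3] = -(3)/(4) = -0.7500; later rows by forward substitution.
  T[0,:] = [+0.0000  +0.5000  +0.7500  -0.7500  -0.7500]
  T[1,:] = [+0.0000  -0.3750  -1.3125  +0.6875  +1.3125]
  T[2,:] = [+0.0000  +0.1750  +1.0125  -1.1875  -1.4125]
  T[3,:] = [+0.0000  +0.5062  +0.9469  -0.3906  -1.3719]
  T[4,:] = [+0.0000  -0.2641  -1.0055  +0.0977  +1.2742]
|λ(T)| sorted: 1.5952, 0.5132, 0.4145, 0.4145, 0.0000.
ρ(T) = max|λ| = 1.5952; 1.5952 > 1, so it fails to converge.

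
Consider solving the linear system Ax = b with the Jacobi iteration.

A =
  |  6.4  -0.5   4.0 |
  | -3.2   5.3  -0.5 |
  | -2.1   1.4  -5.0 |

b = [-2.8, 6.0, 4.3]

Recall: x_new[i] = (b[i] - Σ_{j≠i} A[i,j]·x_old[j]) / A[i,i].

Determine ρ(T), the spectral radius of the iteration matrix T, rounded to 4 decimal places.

0.7009

Split A = D + L + U, D = diag(6.4, 5.3, -5).
T_J = -D⁻¹(L+U): T[1,0] = -(-3.2)/(5.3) = +0.6038; T[1,1] = 0.
  T[0,:] = [+0.0000 +0.0781 -0.6250]
  T[1,:] = [+0.6038 +0.0000 +0.0943]
  T[2,:] = [-0.4200 +0.2800 +0.0000]
|eigenvalues of T|: 0.7009, 0.3939, 0.3939.
ρ = 0.7009; 0.7009 < 1 ⇒ converges.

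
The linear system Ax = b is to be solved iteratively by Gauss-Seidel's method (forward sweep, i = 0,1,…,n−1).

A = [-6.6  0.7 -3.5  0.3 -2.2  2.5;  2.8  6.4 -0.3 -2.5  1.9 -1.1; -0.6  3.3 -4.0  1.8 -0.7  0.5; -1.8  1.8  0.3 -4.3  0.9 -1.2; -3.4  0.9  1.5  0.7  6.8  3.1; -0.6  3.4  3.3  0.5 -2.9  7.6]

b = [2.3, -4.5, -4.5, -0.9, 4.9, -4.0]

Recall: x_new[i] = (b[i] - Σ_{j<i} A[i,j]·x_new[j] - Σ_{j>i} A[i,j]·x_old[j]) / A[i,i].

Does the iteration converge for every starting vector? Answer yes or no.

yes

Split A = D + L + U, D = diag(-6.6, 6.4, -4, -4.3, 6.8, 7.6).
GS T = -(D+L)⁻¹U: row 0 first, T[0,1] = -(0.7)/(-6.6) = +0.1061; later rows by forward substitution.
  T[0,:] = [+0.0000 +0.1061 -0.5303 +0.0455 -0.3333 +0.3788]
  T[1,:] = [+0.0000 -0.0464 +0.2789 +0.3707 -0.1510 +0.0062]
  T[2,:] = [+0.0000 -0.0542 +0.3096 +0.7490 -0.2496 +0.0733]
  T[3,:] = [+0.0000 -0.0676 +0.3603 +0.1884 +0.2682 -0.4299]
  T[4,:] = [+0.0000 +0.0781 -0.4075 -0.2110 -0.1192 -0.2392]
  T[5,:] = [+0.0000 +0.0869 -0.4803 -0.5804 +0.0865 -0.0676]
|λ(T)| sorted: 0.9311, 0.4664, 0.1707, 0.1707, 0.0013, 0.0000.
ρ = 0.9311; 0.9311 < 1, so it converges for any x₀.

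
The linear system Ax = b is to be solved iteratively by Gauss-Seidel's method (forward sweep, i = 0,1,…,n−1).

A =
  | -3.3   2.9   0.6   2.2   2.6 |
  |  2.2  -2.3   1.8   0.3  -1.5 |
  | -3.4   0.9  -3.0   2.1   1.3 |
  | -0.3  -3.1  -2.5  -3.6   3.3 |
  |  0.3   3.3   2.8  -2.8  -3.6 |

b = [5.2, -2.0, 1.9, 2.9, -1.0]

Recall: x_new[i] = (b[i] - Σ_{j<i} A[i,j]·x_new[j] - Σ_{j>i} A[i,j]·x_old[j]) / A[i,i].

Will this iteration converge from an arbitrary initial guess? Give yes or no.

Let D = diag(-3.3, -2.3, -3, -3.6, -3.6); L, U the strict triangles.
GS T = -(D+L)⁻¹U: row 0 first, T[0,1] = -(2.9)/(-3.3) = +0.8788; later rows by forward substitution.
  T[0,:] = [+0.0000 +0.8788 +0.1818 +0.6667 +0.7879]
  T[1,:] = [+0.0000 +0.8406 +0.9565 +0.7681 +0.1014]
  T[2,:] = [+0.0000 -0.7438 +0.0809 +0.1749 -0.4292]
  T[3,:] = [+0.0000 -0.2805 -0.8950 -0.8384 +1.0617]
  T[4,:] = [+0.0000 +0.4835 +1.6510 +1.5478 -1.0009]
|eigenvalues of T|: 1.6786, 0.7488, 0.7488, 0.0391, 0.0000.
ρ = 1.6786; 1.6786 > 1, so it fails to converge.

no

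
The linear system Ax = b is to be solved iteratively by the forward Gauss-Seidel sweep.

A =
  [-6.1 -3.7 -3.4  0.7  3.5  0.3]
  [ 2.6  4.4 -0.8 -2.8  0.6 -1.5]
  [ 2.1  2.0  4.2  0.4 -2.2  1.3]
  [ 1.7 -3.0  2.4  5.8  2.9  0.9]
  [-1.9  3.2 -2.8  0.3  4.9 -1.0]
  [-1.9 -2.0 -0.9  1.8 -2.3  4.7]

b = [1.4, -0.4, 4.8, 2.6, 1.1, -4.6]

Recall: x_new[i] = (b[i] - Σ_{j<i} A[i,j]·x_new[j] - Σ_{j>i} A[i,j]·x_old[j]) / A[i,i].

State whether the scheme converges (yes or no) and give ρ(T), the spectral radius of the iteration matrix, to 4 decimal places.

A = D + L + U where D = diag(-6.1, 4.4, 4.2, 5.8, 4.9, 4.7).
Gauss-Seidel: T = -(D+L)⁻¹U, row 0 first, T[0,2] = -(-3.4)/(-6.1) = -0.5574; later rows by forward substitution.
  T[0,:] = [+0.0000, -0.6066, -0.5574, +0.1148, +0.5738, +0.0492]
  T[1,:] = [+0.0000, +0.3584, +0.5112, +0.5686, -0.4754, +0.3118]
  T[2,:] = [+0.0000, +0.1326, +0.0353, -0.4234, +0.4633, -0.4826]
  T[3,:] = [+0.0000, +0.3083, +0.4132, +0.4356, -1.1058, +0.1914]
  T[4,:] = [+0.0000, -0.4124, -0.5551, -0.5954, +0.8654, -0.2680]
  T[5,:] = [+0.0000, -0.3872, -0.4309, -0.2509, +0.9654, -0.1443]
|λ(T)| sorted: 1.3693, 0.3944, 0.2096, 0.2096, 0.0183, 0.0000.
spectral radius ρ = 1.3693; 1.3693 > 1, so it fails to converge.

no, ρ = 1.3693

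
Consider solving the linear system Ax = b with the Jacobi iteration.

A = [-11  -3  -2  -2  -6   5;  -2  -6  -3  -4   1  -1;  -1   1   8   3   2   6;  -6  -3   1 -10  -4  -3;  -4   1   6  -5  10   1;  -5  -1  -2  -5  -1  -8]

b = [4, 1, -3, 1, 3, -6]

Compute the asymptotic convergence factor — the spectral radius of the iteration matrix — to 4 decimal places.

Split A = D + L + U, D = diag(-11, -6, 8, -10, 10, -8).
Jacobi T = -D⁻¹(L+U): T[3,5] = -(-3)/(-10) = -0.3000; T[3,3] = 0.
  T[0,:] = [+0.0000 -0.2727 -0.1818 -0.1818 -0.5455 +0.4545]
  T[1,:] = [-0.3333 +0.0000 -0.5000 -0.6667 +0.1667 -0.1667]
  T[2,:] = [+0.1250 -0.1250 +0.0000 -0.3750 -0.2500 -0.7500]
  T[3,:] = [-0.6000 -0.3000 +0.1000 +0.0000 -0.4000 -0.3000]
  T[4,:] = [+0.4000 -0.1000 -0.6000 +0.5000 +0.0000 -0.1000]
  T[5,:] = [-0.6250 -0.1250 -0.2500 -0.6250 -0.1250 +0.0000]
|eigenvalues of T|: 1.1227, 0.8416, 0.8416, 0.6439, 0.6439, 0.0197.
spectral radius ρ = 1.1227; 1.1227 > 1, so it fails to converge.

1.1227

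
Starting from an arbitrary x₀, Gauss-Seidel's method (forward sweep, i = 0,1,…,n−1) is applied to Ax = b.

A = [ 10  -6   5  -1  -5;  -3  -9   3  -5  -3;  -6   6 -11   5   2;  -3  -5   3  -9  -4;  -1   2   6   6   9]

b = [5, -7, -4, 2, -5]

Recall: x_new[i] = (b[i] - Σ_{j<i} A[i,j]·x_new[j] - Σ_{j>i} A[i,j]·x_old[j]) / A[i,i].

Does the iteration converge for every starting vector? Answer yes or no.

yes

A = D + L + U where D = diag(10, -9, -11, -9, 9).
Gauss-Seidel: T = -(D+L)⁻¹U, row 0 first, T[0,3] = -(-1)/(10) = +0.1000; later rows by forward substitution.
  T[0,:] = [+0.0000, +0.6000, -0.5000, +0.1000, +0.5000]
  T[1,:] = [+0.0000, -0.2000, +0.5000, -0.5889, -0.5000]
  T[2,:] = [+0.0000, -0.4364, +0.5455, +0.0788, -0.3636]
  T[3,:] = [+0.0000, -0.2343, +0.0707, +0.3201, -0.4545]
  T[4,:] = [+0.0000, +0.5582, -0.5774, -0.1239, +0.7121]
|eigenvalues of T|: 0.9479, 0.3772, 0.3772, 0.0333, 0.0000.
ρ = 0.9479; 0.9479 < 1 ⇒ converges.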